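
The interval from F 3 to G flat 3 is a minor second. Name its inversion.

major seventh

The rule of nine gives the new number: 9 − 2 = 7, so a second becomes a seventh.
And minor becomes major under inversion, so we get a major seventh.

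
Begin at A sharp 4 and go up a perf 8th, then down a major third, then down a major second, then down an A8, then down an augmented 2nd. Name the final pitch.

A perfect octave up from A#4 is A#5.
A major third down from A#5 is F#5.
Down a major second from F#5: E5 (2 semitones down).
E5 down an augmented octave → Eb4 (13 semitones).
Eb4 down an augmented second → Dbb4 (3 semitones).

D double-flat 4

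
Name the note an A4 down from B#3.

F#3

Counting four letter names down from B lands on F.
Moving 6 semitones down from B#3 (the size of an augmented fourth) reaches F#3.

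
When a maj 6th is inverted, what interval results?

Inverted interval numbers add to nine, so a sixth pairs with a third (6 + 3 = 9).
The quality also flips — major becomes minor — giving a minor third.

minor 3rd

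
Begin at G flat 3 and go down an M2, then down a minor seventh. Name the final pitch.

A major second down from Gb3 is Fb3.
A minor seventh down from Fb3 is Gb2.

G flat 2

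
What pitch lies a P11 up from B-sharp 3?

E-sharp 5

Counting four letter names plus an octave up from B lands on E.
A perfect eleventh is 17 semitones; 17 semitones up from B#3 gives E#5.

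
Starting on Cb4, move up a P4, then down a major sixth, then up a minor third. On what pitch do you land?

Cbb4

A perfect fourth up from Cb4 is Fb4.
Down a major sixth from Fb4: Abb3 (9 semitones down).
A minor third up from Abb3 is Cbb4.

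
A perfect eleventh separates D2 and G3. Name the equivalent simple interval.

Subtracting seven from the interval number removes an octave: 11 − 7 = 4.
That makes a perfect eleventh a compound perfect fourth — an octave plus a perfect fourth.

P4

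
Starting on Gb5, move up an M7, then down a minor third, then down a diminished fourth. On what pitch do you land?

A#5

A major seventh up from Gb5 is F6.
F6 down a minor third → D6 (3 semitones).
D6 down a diminished fourth → A#5 (4 semitones).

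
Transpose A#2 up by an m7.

G#3

Counting seven letter names up from A lands on G.
A minor seventh spans 10 semitones, so from A#2 the target pitch is G#3.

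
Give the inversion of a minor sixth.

major 3rd

The rule of nine gives the new number: 9 − 6 = 3, so a sixth becomes a third.
Quality inverts too: minor becomes major. That makes the inversion a major third.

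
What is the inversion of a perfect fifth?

P4

The rule of nine gives the new number: 9 − 5 = 4, so a fifth becomes a fourth.
The quality also flips — perfect stays perfect — giving a perfect fourth.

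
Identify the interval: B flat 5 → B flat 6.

perfect octave

B to B is the same letter name, plus an octave, so the interval is some kind of octave.
The perfect octave spans 12 semitones, and Bb5 to Bb6 is exactly 12 semitones — so this is a perfect octave.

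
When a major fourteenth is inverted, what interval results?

minor 2nd

First reduce the compound major fourteenth to its simple form, a major seventh.
Inverted interval numbers add to nine, so a seventh pairs with a second (7 + 2 = 9).
The quality also flips — major becomes minor — giving a minor second.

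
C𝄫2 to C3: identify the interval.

doubly augmented octave

C to C is the same letter name, plus an octave, so the interval is some kind of octave.
The perfect octave is 12 semitones; here we have 14, two semitones wider: doubly augmented.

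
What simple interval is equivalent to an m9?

m2

Take out an octave (7 from the number): 9 − 7 = 2.
So a minor ninth is an octave plus a minor second. The quality is unchanged.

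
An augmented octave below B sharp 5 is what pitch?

B 4

An octave keeps the letter name B, an octave down from B.
An augmented octave spans 13 semitones, so from B#5 the target pitch is B4.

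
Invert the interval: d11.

First reduce the compound diminished eleventh to its simple form, a diminished fourth.
The rule of nine gives the new number: 9 − 4 = 5, so a fourth becomes a fifth.
The quality also flips — diminished becomes augmented — giving an augmented fifth.

augmented fifth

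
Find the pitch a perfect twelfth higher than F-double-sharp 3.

Counting five letter names plus an octave up from F lands on C.
Moving 19 semitones up from F##3 (the size of a perfect twelfth) reaches C##5.

C-double-sharp 5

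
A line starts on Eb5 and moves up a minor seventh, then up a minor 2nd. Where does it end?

Ebb6

A minor seventh up from Eb5 is Db6.
A minor second up from Db6 is Ebb6.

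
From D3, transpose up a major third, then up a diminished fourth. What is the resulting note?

Bb3

Up a major third from D3: F#3 (4 semitones up).
F#3 up a diminished fourth → Bb3 (4 semitones).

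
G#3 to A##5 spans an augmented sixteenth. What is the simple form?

Subtracting seven from the interval number removes an octave: 16 − 14 = 2.
So an augmented sixteenth is 2 octaves plus an augmented second. The quality is unchanged.

A2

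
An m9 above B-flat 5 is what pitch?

C-flat 7

The ninth's letter: B up two letter names plus an octave → C.
A minor ninth is 13 semitones; 13 semitones up from Bb5 gives Cb7.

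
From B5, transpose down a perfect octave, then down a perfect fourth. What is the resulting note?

F#4

Down a perfect octave from B5: B4 (12 semitones down).
A perfect fourth down from B4 is F#4.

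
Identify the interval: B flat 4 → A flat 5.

minor seventh

B to A spans seven letter names (B-C-D-E-F-G-A) — that makes it a seventh of some quality.
Bb4 to Ab5 is 10 semitones, a half step short of the major seventh (11), so this is minor.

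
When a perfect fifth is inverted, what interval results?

P4

Inverted interval numbers add to nine, so a fifth pairs with a fourth (5 + 4 = 9).
The quality also flips — perfect stays perfect — giving a perfect fourth.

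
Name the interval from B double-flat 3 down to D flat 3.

Descending from Bbb3 to Db3 is the same interval as ascending Db3 to Bbb3.
D to B spans six letter names (D-E-F-G-A-B), so the interval is some kind of sixth.
A major sixth would be 9 semitones, but Db3 to Bbb3 is 8 — one semitone narrower, making it a minor sixth.

minor sixth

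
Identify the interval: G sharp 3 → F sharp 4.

minor seventh

G to F spans seven letter names (G-A-B-C-D-E-F) — that makes it a seventh of some quality.
G#3 to F#4 is 10 semitones, a half step short of the major seventh (11), so this is minor.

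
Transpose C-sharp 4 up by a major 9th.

Counting two letter names plus an octave up from C lands on D.
Moving 14 semitones up from C#4 (the size of a major ninth) reaches D#5.

D-sharp 5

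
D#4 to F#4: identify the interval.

D to F spans three letter names (D-E-F) — that makes it a third of some quality.
D#4 to F#4 is 3 semitones, a half step short of the major third (4), so this is minor.

minor third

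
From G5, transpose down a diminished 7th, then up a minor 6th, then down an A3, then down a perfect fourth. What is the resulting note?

A diminished seventh down from G5 is A#4.
A minor sixth up from A#4 is F#5.
An augmented third down from F#5 is Db5.
Db5 down a perfect fourth → Ab4 (5 semitones).

Ab4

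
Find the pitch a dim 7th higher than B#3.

The seventh takes the letter from B up to A.
A diminished seventh is 9 semitones; 9 semitones up from B#3 gives A4.

A4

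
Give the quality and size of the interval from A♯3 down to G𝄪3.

minor second

Descending from A#3 to G##3 is the same interval as ascending G##3 to A#3.
G to A spans two letter names (G-A) — that makes it a second of some quality.
G##3 to A#3 is 1 semitone, a half step short of the major second (2), so this is minor.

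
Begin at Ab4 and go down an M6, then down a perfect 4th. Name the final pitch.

Gb3

A major sixth down from Ab4 is Cb4.
A perfect fourth down from Cb4 is Gb3.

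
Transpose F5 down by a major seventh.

Gb4

The seventh takes the letter from F down to G.
Moving 11 semitones down from F5 (the size of a major seventh) reaches Gb4.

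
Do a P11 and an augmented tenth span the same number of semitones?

Yes

A perfect eleventh = 17 semitones = an augmented tenth; enharmonically equal.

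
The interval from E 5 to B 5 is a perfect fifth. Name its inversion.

P4

The rule of nine gives the new number: 9 − 5 = 4, so a fifth becomes a fourth.
And perfect stays perfect under inversion, so we get a perfect fourth.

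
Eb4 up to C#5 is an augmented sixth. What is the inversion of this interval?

d3

Interval numbers invert to sum to nine: 6 + 3 = 9, so a sixth inverts to a third.
The quality also flips — augmented becomes diminished — giving a diminished third.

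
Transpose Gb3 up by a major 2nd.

Counting two letter names up from G lands on A.
A major second spans 2 semitones, so from Gb3 the target pitch is Ab3.

Ab3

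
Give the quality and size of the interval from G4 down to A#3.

Descending from G4 to A#3 is the same interval as ascending A#3 to G4.
A to G spans seven letter names (A-B-C-D-E-F-G) — that makes it a seventh of some quality.
The major seventh is 11 semitones; here we have 9, two semitones narrower: diminished.

d7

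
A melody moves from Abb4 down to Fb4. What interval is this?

m3

Descending from Abb4 to Fb4 is the same interval as ascending Fb4 to Abb4.
F to A spans three letter names (F-G-A), so the interval is some kind of third.
A major third would be 4 semitones, but Fb4 to Abb4 is 3 — one semitone narrower, making it a minor third.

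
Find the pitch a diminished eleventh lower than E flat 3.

B 1

Four letters down from E (plus an octave) reaches B.
Moving 16 semitones down from Eb3 (the size of a diminished eleventh) reaches B1.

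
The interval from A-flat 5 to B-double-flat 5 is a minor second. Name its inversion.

M7

The rule of nine gives the new number: 9 − 2 = 7, so a second becomes a seventh.
And minor becomes major under inversion, so we get a major seventh.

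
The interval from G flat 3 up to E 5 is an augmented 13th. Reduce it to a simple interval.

augmented 6th

Each octave removed subtracts seven from the number: 13 − 7 = 6.
That makes an augmented thirteenth a compound augmented sixth — an octave plus an augmented sixth.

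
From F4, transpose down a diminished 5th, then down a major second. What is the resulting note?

A diminished fifth down from F4 is B3.
B3 down a major second → A3 (2 semitones).

A3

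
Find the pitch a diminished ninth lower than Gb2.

F#1

Two letters down from G (plus an octave) reaches F.
A diminished ninth is 12 semitones; 12 semitones down from Gb2 gives F#1.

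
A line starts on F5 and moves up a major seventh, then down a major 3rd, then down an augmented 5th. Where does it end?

Fb5

A major seventh up from F5 is E6.
E6 down a major third → C6 (4 semitones).
C6 down an augmented fifth → Fb5 (8 semitones).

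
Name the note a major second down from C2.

Two letter names down from C: B.
A major second is 2 semitones; 2 semitones down from C2 gives Bb1.

Bb1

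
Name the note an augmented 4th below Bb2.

Fb2

Counting four letter names down from B lands on F.
Moving 6 semitones down from Bb2 (the size of an augmented fourth) reaches Fb2.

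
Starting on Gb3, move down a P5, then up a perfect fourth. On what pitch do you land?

Fb3

A perfect fifth down from Gb3 is Cb3.
Up a perfect fourth from Cb3: Fb3 (5 semitones up).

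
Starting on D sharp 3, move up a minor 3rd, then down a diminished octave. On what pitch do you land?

F double-sharp 2

D#3 up a minor third → F#3 (3 semitones).
Down a diminished octave from F#3: F##2 (11 semitones down).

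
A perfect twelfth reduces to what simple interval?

perfect 5th

Take out an octave (7 from the number): 12 − 7 = 5.
Quality carries through unchanged, so the simple form is a perfect fifth.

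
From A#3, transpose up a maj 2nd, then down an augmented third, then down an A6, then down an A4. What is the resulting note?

Up a major second from A#3: B#3 (2 semitones up).
B#3 down an augmented third → G3 (5 semitones).
G3 down an augmented sixth → Bbb2 (10 semitones).
Bbb2 down an augmented fourth → Fbb2 (6 semitones).

Fbb2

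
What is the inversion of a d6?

augmented 3rd

Inverted interval numbers add to nine, so a sixth pairs with a third (6 + 3 = 9).
The quality also flips — diminished becomes augmented — giving an augmented third.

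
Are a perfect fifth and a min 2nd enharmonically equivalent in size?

A perfect fifth spans 7 semitones; a minor second spans 1 semitone. They differ by 6.

No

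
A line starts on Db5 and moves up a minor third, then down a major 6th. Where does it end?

Abb4

Db5 up a minor third → Fb5 (3 semitones).
A major sixth down from Fb5 is Abb4.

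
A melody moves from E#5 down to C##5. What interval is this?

Descending from E#5 to C##5 is the same interval as ascending C##5 to E#5.
C to E spans three letter names (C-D-E) — that makes it a third of some quality.
C##5 to E#5 is 3 semitones, a half step short of the major third (4), so this is minor.

minor third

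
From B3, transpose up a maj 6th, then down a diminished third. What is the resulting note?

Up a major sixth from B3: G#4 (9 semitones up).
Down a diminished third from G#4: E##4 (2 semitones down).

E##4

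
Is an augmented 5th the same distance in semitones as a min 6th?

An augmented fifth spans 8 semitones, and a minor sixth also spans 8 semitones — they're enharmonic.

Yes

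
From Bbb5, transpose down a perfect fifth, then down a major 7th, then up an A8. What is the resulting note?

Down a perfect fifth from Bbb5: Ebb5 (7 semitones down).
A major seventh down from Ebb5 is Fbb4.
Up an augmented octave from Fbb4: Fb5 (13 semitones up).

Fb5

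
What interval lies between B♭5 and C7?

B to C spans two letter names (B-C), plus an octave: a ninth.
The major ninth spans 14 semitones, and Bb5 to C7 is exactly 14 semitones — so this is a major ninth.
(Equivalently, a compound major second: a major second plus an octave.)

major ninth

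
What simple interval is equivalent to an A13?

Take out an octave (7 from the number): 13 − 7 = 6.
So an augmented thirteenth is an octave plus an augmented sixth. The quality is unchanged.

augmented 6th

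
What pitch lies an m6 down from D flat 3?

F 2

Counting six letter names down from D lands on F.
A minor sixth spans 8 semitones, so from Db3 the target pitch is F2.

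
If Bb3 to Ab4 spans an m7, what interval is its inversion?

The rule of nine gives the new number: 9 − 7 = 2, so a seventh becomes a second.
The quality also flips — minor becomes major — giving a major second.

M2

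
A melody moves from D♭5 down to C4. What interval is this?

Descending from Db5 to C4 is the same interval as ascending C4 to Db5.
C to D spans two letter names (C-D), plus an octave — that makes it a ninth of some quality.
A major ninth would be 14 semitones, but C4 to Db5 is 13 — one semitone narrower, making it a minor ninth.
(Equivalently, a compound minor second: a minor second plus an octave.)

minor 9th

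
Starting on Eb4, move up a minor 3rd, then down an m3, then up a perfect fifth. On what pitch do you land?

Bb4

Eb4 up a minor third → Gb4 (3 semitones).
Gb4 down a minor third → Eb4 (3 semitones).
Up a perfect fifth from Eb4: Bb4 (7 semitones up).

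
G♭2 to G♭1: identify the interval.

Descending from Gb2 to Gb1 is the same interval as ascending Gb1 to Gb2.
G to G is the same letter name, plus an octave: an octave.
The perfect octave spans 12 semitones, and Gb1 to Gb2 is exactly 12 semitones — so this is a perfect octave.

perfect octave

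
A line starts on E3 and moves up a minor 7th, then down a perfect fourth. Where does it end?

A minor seventh up from E3 is D4.
A perfect fourth down from D4 is A3.

A3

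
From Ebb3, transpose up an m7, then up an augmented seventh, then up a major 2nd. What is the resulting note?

D5

Up a minor seventh from Ebb3: Dbb4 (10 semitones up).
Up an augmented seventh from Dbb4: C5 (12 semitones up).
Up a major second from C5: D5 (2 semitones up).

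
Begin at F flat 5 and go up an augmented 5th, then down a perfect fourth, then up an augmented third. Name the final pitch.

An augmented fifth up from Fb5 is C6.
Down a perfect fourth from C6: G5 (5 semitones down).
An augmented third up from G5 is B#5.

B sharp 5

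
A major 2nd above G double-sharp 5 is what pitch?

Two letter names up from G: A.
A major second spans 2 semitones, so from G##5 the target pitch is A##5.

A double-sharp 5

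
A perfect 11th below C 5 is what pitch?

G 3

Four letters down from C (plus an octave) reaches G.
A perfect eleventh spans 17 semitones, so from C5 the target pitch is G3.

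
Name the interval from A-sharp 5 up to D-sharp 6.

A to D spans four letter names (A-B-C-D) — that makes it a fourth of some quality.
A#5 to D#6 is 5 semitones, matching the perfect fourth exactly, so the quality is perfect.

P4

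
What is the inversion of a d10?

A6

First reduce the compound diminished tenth to its simple form, a diminished third.
Inverted interval numbers add to nine, so a third pairs with a sixth (3 + 6 = 9).
The quality also flips — diminished becomes augmented — giving an augmented sixth.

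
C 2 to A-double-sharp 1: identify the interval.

doubly diminished third

Descending from C2 to A##1 is the same interval as ascending A##1 to C2.
A to C spans three letter names (A-B-C), so the interval is some kind of third.
A major third would be 4 semitones; A##1 to C2 is 1, three semitones narrower, so the interval is doubly diminished.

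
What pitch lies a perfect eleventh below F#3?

C#2

Four letters down from F (plus an octave) reaches C.
A perfect eleventh is 17 semitones; 17 semitones down from F#3 gives C#2.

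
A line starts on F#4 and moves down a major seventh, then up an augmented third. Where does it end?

B#3

F#4 down a major seventh → G3 (11 semitones).
G3 up an augmented third → B#3 (5 semitones).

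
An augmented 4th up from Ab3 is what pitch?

Counting four letter names up from A lands on D.
An augmented fourth is 6 semitones; 6 semitones up from Ab3 gives D4.

D4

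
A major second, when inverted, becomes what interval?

The rule of nine gives the new number: 9 − 2 = 7, so a second becomes a seventh.
Quality inverts too: major becomes minor. That makes the inversion a minor seventh.

m7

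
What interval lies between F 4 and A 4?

major 3rd

F to A spans three letter names (F-G-A): a third.
Counting semitones, F4→A4 is 4, which is the major third.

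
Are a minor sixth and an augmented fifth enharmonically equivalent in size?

Yes

Both span 8 semitones: a minor sixth and an augmented fifth are the same chromatic distance.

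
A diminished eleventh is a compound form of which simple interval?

d4

Take out an octave (7 from the number): 11 − 7 = 4.
That makes a diminished eleventh a compound diminished fourth — an octave plus a diminished fourth.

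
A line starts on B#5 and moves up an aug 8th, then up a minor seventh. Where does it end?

A##7

Up an augmented octave from B#5: B##6 (13 semitones up).
Up a minor seventh from B##6: A##7 (10 semitones up).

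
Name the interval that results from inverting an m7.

Inverted interval numbers add to nine, so a seventh pairs with a second (7 + 2 = 9).
Quality inverts too: minor becomes major. That makes the inversion a major second.

major second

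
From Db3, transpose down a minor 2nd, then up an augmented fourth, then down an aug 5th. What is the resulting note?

Bb2

A minor second down from Db3 is C3.
C3 up an augmented fourth → F#3 (6 semitones).
F#3 down an augmented fifth → Bb2 (8 semitones).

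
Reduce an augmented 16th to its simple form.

Subtracting seven from the interval number removes an octave: 16 − 14 = 2.
That makes an augmented sixteenth a compound augmented second — 2 octaves plus an augmented second.

augmented 2nd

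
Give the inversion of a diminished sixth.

A3

Inverted interval numbers add to nine, so a sixth pairs with a third (6 + 3 = 9).
Quality inverts too: diminished becomes augmented. That makes the inversion an augmented third.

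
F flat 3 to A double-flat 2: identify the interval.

major sixth

Descending from Fb3 to Abb2 is the same interval as ascending Abb2 to Fb3.
A to F spans six letter names (A-B-C-D-E-F): a sixth.
Counting semitones, Abb2→Fb3 is 9, which is the major sixth.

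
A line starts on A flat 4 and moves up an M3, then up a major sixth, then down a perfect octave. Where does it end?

A 4

A major third up from Ab4 is C5.
Up a major sixth from C5: A5 (9 semitones up).
Down a perfect octave from A5: A4 (12 semitones down).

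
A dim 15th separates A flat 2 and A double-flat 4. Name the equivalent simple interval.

Take out an octave (7 from the number): 15 − 7 = 8.
So a diminished fifteenth is an octave plus a diminished octave. The quality is unchanged.

diminished octave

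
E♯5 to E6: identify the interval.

E to E is the same letter name, plus an octave — that makes it an octave of some quality.
E#5 to E6 spans 11 semitones — one semitone narrower than the perfect octave (12) — giving a diminished octave.

d8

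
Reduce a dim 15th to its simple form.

diminished octave

Take out an octave (7 from the number): 15 − 7 = 8.
So a diminished fifteenth is an octave plus a diminished octave. The quality is unchanged.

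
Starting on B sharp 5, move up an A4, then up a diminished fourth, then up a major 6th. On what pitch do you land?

B#5 up an augmented fourth → E##6 (6 semitones).
E##6 up a diminished fourth → A#6 (4 semitones).
Up a major sixth from A#6: F##7 (9 semitones up).

F double-sharp 7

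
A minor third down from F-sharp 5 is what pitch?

Three letter names down from F: D.
A minor third is 3 semitones; 3 semitones down from F#5 gives D#5.

D-sharp 5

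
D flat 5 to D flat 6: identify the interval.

D to D is the same letter name, plus an octave: an octave.
Db5 to Db6 is 12 semitones, matching the perfect octave exactly, so the quality is perfect.

P8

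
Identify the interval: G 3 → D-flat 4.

diminished fifth

G to D spans five letter names (G-A-B-C-D) — that makes it a fifth of some quality.
G3 to Db4 spans 6 semitones — one semitone narrower than the perfect fifth (7) — giving a diminished fifth.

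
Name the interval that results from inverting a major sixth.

The rule of nine gives the new number: 9 − 6 = 3, so a sixth becomes a third.
And major becomes minor under inversion, so we get a minor third.

minor third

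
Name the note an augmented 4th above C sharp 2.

Four letter names up from C: F.
An augmented fourth is 6 semitones; 6 semitones up from C#2 gives F##2.

F double-sharp 2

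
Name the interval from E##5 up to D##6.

minor seventh

E to D spans seven letter names (E-F-G-A-B-C-D) — that makes it a seventh of some quality.
At 10 semitones, E##5→D##6 falls one short of a major seventh: minor.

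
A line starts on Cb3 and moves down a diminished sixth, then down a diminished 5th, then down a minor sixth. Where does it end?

Cb3 down a diminished sixth → E2 (7 semitones).
Down a diminished fifth from E2: A#1 (6 semitones down).
A#1 down a minor sixth → C##1 (8 semitones).

C##1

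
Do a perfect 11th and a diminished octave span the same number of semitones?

17 semitones (perfect eleventh) vs 11 semitones (diminished octave): not equal.

No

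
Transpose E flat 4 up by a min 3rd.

G flat 4

The third takes the letter from E up to G.
Moving 3 semitones up from Eb4 (the size of a minor third) reaches Gb4.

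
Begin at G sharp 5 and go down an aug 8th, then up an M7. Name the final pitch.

Down an augmented octave from G#5: G4 (13 semitones down).
A major seventh up from G4 is F#5.

F sharp 5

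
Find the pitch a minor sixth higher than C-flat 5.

Counting six letter names up from C lands on A.
A minor sixth spans 8 semitones, so from Cb5 the target pitch is Abb5.

A-double-flat 5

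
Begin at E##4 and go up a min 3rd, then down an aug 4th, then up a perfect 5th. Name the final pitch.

Up a minor third from E##4: G##4 (3 semitones up).
An augmented fourth down from G##4 is D#4.
D#4 up a perfect fifth → A#4 (7 semitones).

A#4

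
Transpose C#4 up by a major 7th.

The seventh takes the letter from C up to B.
A major seventh is 11 semitones; 11 semitones up from C#4 gives B#4.

B#4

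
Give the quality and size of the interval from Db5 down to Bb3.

minor tenth

Descending from Db5 to Bb3 is the same interval as ascending Bb3 to Db5.
B to D spans three letter names (B-C-D), plus an octave — that makes it a tenth of some quality.
A major tenth would be 16 semitones, but Bb3 to Db5 is 15 — one semitone narrower, making it a minor tenth.
(Equivalently, a compound minor third: a minor third plus an octave.)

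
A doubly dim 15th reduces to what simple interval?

Take out an octave (7 from the number): 15 − 7 = 8.
So a doubly diminished fifteenth is an octave plus a doubly diminished octave. The quality is unchanged.

dd8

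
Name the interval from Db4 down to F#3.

Descending from Db4 to F#3 is the same interval as ascending F#3 to Db4.
F to D spans six letter names (F-G-A-B-C-D) — that makes it a sixth of some quality.
The major sixth is 9 semitones; here we have 7, two semitones narrower: diminished.

diminished 6th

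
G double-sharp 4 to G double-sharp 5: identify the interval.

P8

G to G is the same letter name, plus an octave — that makes it an octave of some quality.
Counting semitones, G##4→G##5 is 12, which is the perfect octave.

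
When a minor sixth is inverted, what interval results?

Inverted interval numbers add to nine, so a sixth pairs with a third (6 + 3 = 9).
And minor becomes major under inversion, so we get a major third.

major 3rd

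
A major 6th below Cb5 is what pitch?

The sixth takes the letter from C down to E.
A major sixth spans 9 semitones, so from Cb5 the target pitch is Ebb4.

Ebb4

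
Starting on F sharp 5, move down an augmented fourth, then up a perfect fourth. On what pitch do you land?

F 5

Down an augmented fourth from F#5: C5 (6 semitones down).
A perfect fourth up from C5 is F5.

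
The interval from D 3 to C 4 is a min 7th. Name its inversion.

major second

Interval numbers invert to sum to nine: 7 + 2 = 9, so a seventh inverts to a second.
And minor becomes major under inversion, so we get a major second.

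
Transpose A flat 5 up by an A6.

Six letter names up from A: F.
Moving 10 semitones up from Ab5 (the size of an augmented sixth) reaches F#6.

F sharp 6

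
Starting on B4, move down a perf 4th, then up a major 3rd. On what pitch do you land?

A#4

B4 down a perfect fourth → F#4 (5 semitones).
A major third up from F#4 is A#4.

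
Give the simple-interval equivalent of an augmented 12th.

A5

Each octave removed subtracts seven from the number: 12 − 7 = 5.
So an augmented twelfth is an octave plus an augmented fifth. The quality is unchanged.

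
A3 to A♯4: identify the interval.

A to A is the same letter name, plus an octave, so the interval is some kind of octave.
The perfect octave is 12 semitones; here we have 13, one semitone wider: augmented.

A8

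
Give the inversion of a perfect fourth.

Interval numbers invert to sum to nine: 4 + 5 = 9, so a fourth inverts to a fifth.
And perfect stays perfect under inversion, so we get a perfect fifth.

P5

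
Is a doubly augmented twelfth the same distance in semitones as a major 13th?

Yes

A doubly augmented twelfth spans 21 semitones, and a major thirteenth also spans 21 semitones — they're enharmonic.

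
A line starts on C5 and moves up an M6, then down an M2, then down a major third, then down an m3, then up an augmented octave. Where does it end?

C#6

Up a major sixth from C5: A5 (9 semitones up).
A major second down from A5 is G5.
Down a major third from G5: Eb5 (4 semitones down).
Down a minor third from Eb5: C5 (3 semitones down).
Up an augmented octave from C5: C#6 (13 semitones up).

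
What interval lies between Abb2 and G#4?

doubly augmented 14th

A to G spans seven letter names (A-B-C-D-E-F-G), plus an octave — that makes it a fourteenth of some quality.
A major fourteenth would be 23 semitones; Abb2 to G#4 is 25, two semitones wider, so the interval is doubly augmented.
(Equivalently, a compound doubly augmented seventh: a doubly augmented seventh plus an octave.)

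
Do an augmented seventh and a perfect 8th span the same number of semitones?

Yes

An augmented seventh = 12 semitones = a perfect octave; enharmonically equal.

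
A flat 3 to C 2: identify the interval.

Descending from Ab3 to C2 is the same interval as ascending C2 to Ab3.
C to A spans six letter names (C-D-E-F-G-A), plus an octave, so the interval is some kind of thirteenth.
A major thirteenth would be 21 semitones, but C2 to Ab3 is 20 — one semitone narrower, making it a minor thirteenth.
(Equivalently, a compound minor sixth: a minor sixth plus an octave.)

minor thirteenth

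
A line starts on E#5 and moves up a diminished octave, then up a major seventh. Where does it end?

D#7

E#5 up a diminished octave → E6 (11 semitones).
E6 up a major seventh → D#7 (11 semitones).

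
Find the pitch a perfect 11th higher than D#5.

G#6

The eleventh's letter: D up four letter names plus an octave → G.
A perfect eleventh is 17 semitones; 17 semitones up from D#5 gives G#6.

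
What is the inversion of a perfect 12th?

First reduce the compound perfect twelfth to its simple form, a perfect fifth.
Interval numbers invert to sum to nine: 5 + 4 = 9, so a fifth inverts to a fourth.
The quality also flips — perfect stays perfect — giving a perfect fourth.

P4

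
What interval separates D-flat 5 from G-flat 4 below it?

Descending from Db5 to Gb4 is the same interval as ascending Gb4 to Db5.
G to D spans five letter names (G-A-B-C-D), so the interval is some kind of fifth.
The perfect fifth spans 7 semitones, and Gb4 to Db5 is exactly 7 semitones — so this is a perfect fifth.

perfect fifth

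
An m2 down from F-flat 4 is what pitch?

E-flat 4

Counting two letter names down from F lands on E.
A minor second is 1 semitone; 1 semitone down from Fb4 gives Eb4.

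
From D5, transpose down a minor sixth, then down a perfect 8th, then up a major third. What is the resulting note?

A#3

D5 down a minor sixth → F#4 (8 semitones).
F#4 down a perfect octave → F#3 (12 semitones).
A major third up from F#3 is A#3.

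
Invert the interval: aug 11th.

First reduce the compound augmented eleventh to its simple form, an augmented fourth.
Interval numbers invert to sum to nine: 4 + 5 = 9, so a fourth inverts to a fifth.
Quality inverts too: augmented becomes diminished. That makes the inversion a diminished fifth.

d5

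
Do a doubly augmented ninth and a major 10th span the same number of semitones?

Yes

A doubly augmented ninth = 16 semitones = a major tenth; enharmonically equal.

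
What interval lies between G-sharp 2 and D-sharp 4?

G to D spans five letter names (G-A-B-C-D), plus an octave — that makes it a twelfth of some quality.
The perfect twelfth spans 19 semitones, and G#2 to D#4 is exactly 19 semitones — so this is a perfect twelfth.
(Equivalently, a compound perfect fifth: a perfect fifth plus an octave.)

P12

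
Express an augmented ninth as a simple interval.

augmented 2nd

Each octave removed subtracts seven from the number: 9 − 7 = 2.
Quality carries through unchanged, so the simple form is an augmented second.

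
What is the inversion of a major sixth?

Inverted interval numbers add to nine, so a sixth pairs with a third (6 + 3 = 9).
The quality also flips — major becomes minor — giving a minor third.

minor 3rd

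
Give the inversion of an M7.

m2

The rule of nine gives the new number: 9 − 7 = 2, so a seventh becomes a second.
The quality also flips — major becomes minor — giving a minor second.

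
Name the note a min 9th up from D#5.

The ninth's letter: D up two letter names plus an octave → E.
A minor ninth is 13 semitones; 13 semitones up from D#5 gives E6.

E6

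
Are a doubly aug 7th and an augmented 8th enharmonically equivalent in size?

Yes

Both span 13 semitones: a doubly augmented seventh and an augmented octave are the same chromatic distance.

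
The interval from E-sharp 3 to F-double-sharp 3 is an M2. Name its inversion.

Interval numbers invert to sum to nine: 2 + 7 = 9, so a second inverts to a seventh.
Quality inverts too: major becomes minor. That makes the inversion a minor seventh.

m7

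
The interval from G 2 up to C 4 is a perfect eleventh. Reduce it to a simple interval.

Subtracting seven from the interval number removes an octave: 11 − 7 = 4.
So a perfect eleventh is an octave plus a perfect fourth. The quality is unchanged.

perfect 4th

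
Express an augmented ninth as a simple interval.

A2

Subtracting seven from the interval number removes an octave: 9 − 7 = 2.
Quality carries through unchanged, so the simple form is an augmented second.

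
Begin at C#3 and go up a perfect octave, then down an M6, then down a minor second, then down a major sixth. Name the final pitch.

Up a perfect octave from C#3: C#4 (12 semitones up).
A major sixth down from C#4 is E3.
E3 down a minor second → D#3 (1 semitone).
A major sixth down from D#3 is F#2.

F#2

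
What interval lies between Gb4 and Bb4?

major third

G to B spans three letter names (G-A-B) — that makes it a third of some quality.
Counting semitones, Gb4→Bb4 is 4, which is the major third.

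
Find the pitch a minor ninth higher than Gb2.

Counting two letter names plus an octave up from G lands on A.
A minor ninth is 13 semitones; 13 semitones up from Gb2 gives Abb3.

Abb3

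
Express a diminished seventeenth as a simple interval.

d3

Each octave removed subtracts seven from the number: 17 − 14 = 3.
That makes a diminished seventeenth a compound diminished third — 2 octaves plus a diminished third.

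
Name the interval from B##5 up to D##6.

minor third

B to D spans three letter names (B-C-D): a third.
A major third would be 4 semitones, but B##5 to D##6 is 3 — one semitone narrower, making it a minor third.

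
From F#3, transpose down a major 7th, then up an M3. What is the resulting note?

B2

Down a major seventh from F#3: G2 (11 semitones down).
Up a major third from G2: B2 (4 semitones up).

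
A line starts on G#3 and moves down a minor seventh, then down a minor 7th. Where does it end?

A minor seventh down from G#3 is A#2.
A#2 down a minor seventh → B#1 (10 semitones).

B#1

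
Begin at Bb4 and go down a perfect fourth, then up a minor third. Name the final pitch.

Bb4 down a perfect fourth → F4 (5 semitones).
A minor third up from F4 is Ab4.

Ab4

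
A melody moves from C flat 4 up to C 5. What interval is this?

C to C is the same letter name, plus an octave — that makes it an octave of some quality.
Cb4 to C5 spans 13 semitones — one semitone wider than the perfect octave (12) — giving an augmented octave.

augmented octave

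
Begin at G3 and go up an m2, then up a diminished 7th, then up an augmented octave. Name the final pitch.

G3 up a minor second → Ab3 (1 semitone).
A diminished seventh up from Ab3 is Gbb4.
Up an augmented octave from Gbb4: Gb5 (13 semitones up).

Gb5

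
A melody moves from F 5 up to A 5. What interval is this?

major third

F to A spans three letter names (F-G-A) — that makes it a third of some quality.
F5 to A5 is 4 semitones, matching the major third exactly, so the quality is major.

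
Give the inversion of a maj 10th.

First reduce the compound major tenth to its simple form, a major third.
The rule of nine gives the new number: 9 − 3 = 6, so a third becomes a sixth.
The quality also flips — major becomes minor — giving a minor sixth.

minor sixth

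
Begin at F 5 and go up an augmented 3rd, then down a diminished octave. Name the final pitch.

F5 up an augmented third → A#5 (5 semitones).
A#5 down a diminished octave → A##4 (11 semitones).

A double-sharp 4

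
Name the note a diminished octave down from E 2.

For an octave the letter name doesn't change: still E, an octave down.
A diminished octave spans 11 semitones, so from E2 the target pitch is E#1.

E-sharp 1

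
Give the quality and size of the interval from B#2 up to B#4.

perfect fifteenth

B to B is the same letter name, plus 2 octaves — that makes it a fifteenth of some quality.
The perfect fifteenth spans 24 semitones, and B#2 to B#4 is exactly 24 semitones — so this is a perfect fifteenth.
(Equivalently, a compound perfect octave: a perfect octave plus an octave.)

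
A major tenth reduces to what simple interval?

major third

Subtracting seven from the interval number removes an octave: 10 − 7 = 3.
So a major tenth is an octave plus a major third. The quality is unchanged.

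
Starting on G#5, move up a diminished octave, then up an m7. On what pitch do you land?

A diminished octave up from G#5 is G6.
Up a minor seventh from G6: F7 (10 semitones up).

F7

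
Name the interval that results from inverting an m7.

The rule of nine gives the new number: 9 − 7 = 2, so a seventh becomes a second.
And minor becomes major under inversion, so we get a major second.

major second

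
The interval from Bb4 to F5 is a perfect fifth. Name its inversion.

P4

Interval numbers invert to sum to nine: 5 + 4 = 9, so a fifth inverts to a fourth.
Quality inverts too: perfect stays perfect. That makes the inversion a perfect fourth.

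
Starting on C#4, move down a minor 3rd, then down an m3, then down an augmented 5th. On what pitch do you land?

B2

C#4 down a minor third → A#3 (3 semitones).
Down a minor third from A#3: F##3 (3 semitones down).
Down an augmented fifth from F##3: B2 (8 semitones down).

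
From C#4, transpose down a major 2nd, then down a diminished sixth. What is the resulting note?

D##3

Down a major second from C#4: B3 (2 semitones down).
A diminished sixth down from B3 is D##3.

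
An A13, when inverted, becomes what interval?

diminished 3rd

First reduce the compound augmented thirteenth to its simple form, an augmented sixth.
The rule of nine gives the new number: 9 − 6 = 3, so a sixth becomes a third.
Quality inverts too: augmented becomes diminished. That makes the inversion a diminished third.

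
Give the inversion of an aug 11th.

diminished fifth

First reduce the compound augmented eleventh to its simple form, an augmented fourth.
Interval numbers invert to sum to nine: 4 + 5 = 9, so a fourth inverts to a fifth.
Quality inverts too: augmented becomes diminished. That makes the inversion a diminished fifth.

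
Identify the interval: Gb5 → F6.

major 7th

G to F spans seven letter names (G-A-B-C-D-E-F): a seventh.
The major seventh spans 11 semitones, and Gb5 to F6 is exactly 11 semitones — so this is a major seventh.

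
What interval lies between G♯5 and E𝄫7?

doubly diminished 13th

G to E spans six letter names (G-A-B-C-D-E), plus an octave, so the interval is some kind of thirteenth.
The major thirteenth is 21 semitones; here we have 18, three semitones narrower: doubly diminished.
(Equivalently, a compound doubly diminished sixth: a doubly diminished sixth plus an octave.)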